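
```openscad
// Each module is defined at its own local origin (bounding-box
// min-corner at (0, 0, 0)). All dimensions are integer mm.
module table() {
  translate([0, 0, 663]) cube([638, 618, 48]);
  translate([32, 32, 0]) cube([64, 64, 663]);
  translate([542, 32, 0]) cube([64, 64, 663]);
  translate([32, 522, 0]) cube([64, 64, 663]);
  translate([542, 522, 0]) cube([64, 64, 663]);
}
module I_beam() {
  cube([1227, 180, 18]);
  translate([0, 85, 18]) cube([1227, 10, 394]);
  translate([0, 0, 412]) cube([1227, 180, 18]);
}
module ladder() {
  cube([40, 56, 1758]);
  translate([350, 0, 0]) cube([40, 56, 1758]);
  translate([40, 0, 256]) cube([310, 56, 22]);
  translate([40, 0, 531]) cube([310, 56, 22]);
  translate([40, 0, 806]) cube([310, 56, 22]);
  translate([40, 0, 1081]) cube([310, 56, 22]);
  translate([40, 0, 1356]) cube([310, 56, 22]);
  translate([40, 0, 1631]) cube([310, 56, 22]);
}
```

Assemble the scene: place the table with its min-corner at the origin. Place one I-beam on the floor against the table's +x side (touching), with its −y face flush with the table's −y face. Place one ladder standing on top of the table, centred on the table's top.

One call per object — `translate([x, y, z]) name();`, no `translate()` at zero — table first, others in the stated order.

table();
translate([638, 0, 0]) I_beam();
translate([124, 281, 711]) ladder();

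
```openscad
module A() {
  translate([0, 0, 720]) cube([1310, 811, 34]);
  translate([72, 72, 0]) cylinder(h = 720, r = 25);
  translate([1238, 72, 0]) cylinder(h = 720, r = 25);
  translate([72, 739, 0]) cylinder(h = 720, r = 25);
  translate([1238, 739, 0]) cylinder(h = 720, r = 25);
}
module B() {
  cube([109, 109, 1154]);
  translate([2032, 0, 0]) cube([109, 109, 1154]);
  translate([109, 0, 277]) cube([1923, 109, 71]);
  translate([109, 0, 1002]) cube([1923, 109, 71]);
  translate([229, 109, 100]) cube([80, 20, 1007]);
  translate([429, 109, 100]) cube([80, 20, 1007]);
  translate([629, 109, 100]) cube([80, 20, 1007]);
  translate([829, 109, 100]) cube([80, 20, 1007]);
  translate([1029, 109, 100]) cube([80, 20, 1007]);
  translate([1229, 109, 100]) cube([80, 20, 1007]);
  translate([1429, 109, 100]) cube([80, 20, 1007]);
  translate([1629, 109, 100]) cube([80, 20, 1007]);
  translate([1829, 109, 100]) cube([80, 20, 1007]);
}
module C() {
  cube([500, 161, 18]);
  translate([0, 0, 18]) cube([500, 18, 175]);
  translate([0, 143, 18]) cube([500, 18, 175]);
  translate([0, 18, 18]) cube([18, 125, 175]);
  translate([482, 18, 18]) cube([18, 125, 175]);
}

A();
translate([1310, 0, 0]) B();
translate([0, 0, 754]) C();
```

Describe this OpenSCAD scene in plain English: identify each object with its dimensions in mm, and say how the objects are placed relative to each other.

A is a table: top 1310 mm (x) × 811 mm (y), 34 mm thick, upper face at z = 754 mm, on four round legs of 50 mm diameter, each leg's bounding box inset 47 mm from the nearest pair of top edges, running from z = 0 to the bottom of the top.

B is a fence section. Two 109×109 mm posts, 1154 mm tall, stand on the floor with a clear span of 1923 mm between their inner faces. Two horizontal rails of 109×71 mm section span the gap between the posts with their undersides at z = 277 mm and z = 1002 mm, flush with the posts' −y face. 9 pickets, each 80 mm wide, 20 mm thick and 1007 mm tall, are fixed to the +y face of the rails with their bottoms at z = 100 mm, evenly spaced across the span with equal gaps (rounded down to the nearest mm) at the −x end and between each pair — any rounding remainder accumulates at the +x end.

C is an open-topped rectangular box: outside dimensions 500×161×193 mm, with a uniform wall and base thickness of 18 mm. The base is a full 500×161 slab on the floor; four walls sit on top of the base. The front and back walls (the −y and +y sides) span the full width; the two side walls fit between them.

The fence section is against the table's +x side, with their −y faces flush. The open box is on top of the table.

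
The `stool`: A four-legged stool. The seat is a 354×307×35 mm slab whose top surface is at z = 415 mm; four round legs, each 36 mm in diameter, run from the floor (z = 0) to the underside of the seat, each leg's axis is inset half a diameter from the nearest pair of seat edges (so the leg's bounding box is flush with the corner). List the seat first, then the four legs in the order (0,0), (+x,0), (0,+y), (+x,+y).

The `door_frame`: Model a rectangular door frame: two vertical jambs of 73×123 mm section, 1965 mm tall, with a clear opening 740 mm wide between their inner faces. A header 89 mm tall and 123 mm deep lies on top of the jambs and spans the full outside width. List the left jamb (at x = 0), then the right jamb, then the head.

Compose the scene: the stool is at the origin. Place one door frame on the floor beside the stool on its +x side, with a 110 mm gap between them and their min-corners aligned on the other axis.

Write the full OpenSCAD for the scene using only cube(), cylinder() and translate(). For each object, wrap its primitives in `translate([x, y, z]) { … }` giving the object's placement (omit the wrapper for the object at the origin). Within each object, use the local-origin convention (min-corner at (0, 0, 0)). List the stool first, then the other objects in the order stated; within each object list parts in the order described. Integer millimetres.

translate([0, 0, 380]) cube([354, 307, 35]);
translate([18, 18, 0]) cylinder(h = 380, r = 18);
translate([336, 18, 0]) cylinder(h = 380, r = 18);
translate([18, 289, 0]) cylinder(h = 380, r = 18);
translate([336, 289, 0]) cylinder(h = 380, r = 18);
translate([464, 0, 0]) {
  cube([73, 123, 1965]);
  translate([813, 0, 0]) cube([73, 123, 1965]);
  translate([0, 0, 1965]) cube([886, 123, 89]);
}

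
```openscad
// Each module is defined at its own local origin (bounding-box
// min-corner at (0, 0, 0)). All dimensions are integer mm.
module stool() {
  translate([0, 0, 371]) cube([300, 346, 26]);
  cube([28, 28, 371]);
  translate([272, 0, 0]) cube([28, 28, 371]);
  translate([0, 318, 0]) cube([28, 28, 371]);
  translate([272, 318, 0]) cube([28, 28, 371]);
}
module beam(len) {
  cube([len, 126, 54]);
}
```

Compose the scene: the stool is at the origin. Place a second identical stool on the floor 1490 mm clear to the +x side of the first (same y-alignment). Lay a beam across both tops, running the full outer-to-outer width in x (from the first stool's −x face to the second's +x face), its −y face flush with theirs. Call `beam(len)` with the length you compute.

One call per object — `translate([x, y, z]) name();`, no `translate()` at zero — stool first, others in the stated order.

stool();
translate([1790, 0, 0]) stool();
translate([0, 0, 397]) beam(2090);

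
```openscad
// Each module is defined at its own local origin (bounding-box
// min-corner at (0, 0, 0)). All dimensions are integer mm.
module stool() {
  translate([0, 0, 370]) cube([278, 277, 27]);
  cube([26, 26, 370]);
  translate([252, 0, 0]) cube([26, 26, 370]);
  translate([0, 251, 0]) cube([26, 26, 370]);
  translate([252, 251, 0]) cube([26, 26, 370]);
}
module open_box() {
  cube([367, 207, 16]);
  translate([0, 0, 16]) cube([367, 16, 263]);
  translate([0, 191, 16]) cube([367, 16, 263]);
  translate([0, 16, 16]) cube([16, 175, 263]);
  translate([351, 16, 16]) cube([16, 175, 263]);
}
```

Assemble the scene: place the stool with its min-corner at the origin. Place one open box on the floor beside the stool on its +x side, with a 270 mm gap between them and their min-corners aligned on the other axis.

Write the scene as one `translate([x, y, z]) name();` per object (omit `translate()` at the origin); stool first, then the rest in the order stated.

stool();
translate([548, 0, 0]) open_box();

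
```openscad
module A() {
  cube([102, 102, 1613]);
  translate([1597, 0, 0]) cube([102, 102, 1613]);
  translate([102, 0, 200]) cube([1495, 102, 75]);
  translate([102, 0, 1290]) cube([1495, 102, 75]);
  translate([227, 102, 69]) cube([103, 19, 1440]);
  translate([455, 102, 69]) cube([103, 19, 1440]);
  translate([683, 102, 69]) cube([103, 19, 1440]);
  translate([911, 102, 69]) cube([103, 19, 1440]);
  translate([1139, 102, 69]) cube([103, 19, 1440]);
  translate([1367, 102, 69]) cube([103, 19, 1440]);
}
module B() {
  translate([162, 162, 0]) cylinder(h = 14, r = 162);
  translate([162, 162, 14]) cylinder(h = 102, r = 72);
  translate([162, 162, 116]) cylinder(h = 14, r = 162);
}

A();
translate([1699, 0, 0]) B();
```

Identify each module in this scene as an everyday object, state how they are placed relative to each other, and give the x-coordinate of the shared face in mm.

A is a fence section. B is a spool. The spool is against the fence section's +x side, with their −y faces flush. The x-coordinate of the shared face is 1699 mm.

The fence section's +x face and the spool's −x face are both at x = 1699 mm.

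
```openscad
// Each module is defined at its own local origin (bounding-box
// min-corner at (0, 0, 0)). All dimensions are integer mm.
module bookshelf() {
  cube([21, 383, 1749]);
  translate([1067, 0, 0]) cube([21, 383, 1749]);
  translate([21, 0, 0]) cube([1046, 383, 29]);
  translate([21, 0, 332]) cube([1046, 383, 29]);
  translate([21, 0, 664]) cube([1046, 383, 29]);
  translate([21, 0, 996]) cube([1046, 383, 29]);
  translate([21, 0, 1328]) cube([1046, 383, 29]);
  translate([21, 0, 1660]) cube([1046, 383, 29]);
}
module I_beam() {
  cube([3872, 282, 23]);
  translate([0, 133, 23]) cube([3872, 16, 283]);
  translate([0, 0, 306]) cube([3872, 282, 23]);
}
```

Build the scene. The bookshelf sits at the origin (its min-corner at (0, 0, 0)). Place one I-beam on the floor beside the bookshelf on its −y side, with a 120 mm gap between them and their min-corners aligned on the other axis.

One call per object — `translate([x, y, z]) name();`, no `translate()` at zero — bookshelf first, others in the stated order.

bookshelf();
translate([0, -402, 0]) I_beam();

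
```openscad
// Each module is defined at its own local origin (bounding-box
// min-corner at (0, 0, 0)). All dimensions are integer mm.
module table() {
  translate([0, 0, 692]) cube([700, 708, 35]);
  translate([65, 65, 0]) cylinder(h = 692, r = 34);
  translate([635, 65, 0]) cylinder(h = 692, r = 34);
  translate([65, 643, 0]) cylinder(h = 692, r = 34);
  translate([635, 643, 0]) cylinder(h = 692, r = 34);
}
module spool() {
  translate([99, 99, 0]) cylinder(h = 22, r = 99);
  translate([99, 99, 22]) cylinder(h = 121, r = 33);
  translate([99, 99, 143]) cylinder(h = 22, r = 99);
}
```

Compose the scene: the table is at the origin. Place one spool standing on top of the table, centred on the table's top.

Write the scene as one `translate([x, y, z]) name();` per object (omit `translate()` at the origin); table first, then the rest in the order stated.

table();
translate([251, 255, 727]) spool();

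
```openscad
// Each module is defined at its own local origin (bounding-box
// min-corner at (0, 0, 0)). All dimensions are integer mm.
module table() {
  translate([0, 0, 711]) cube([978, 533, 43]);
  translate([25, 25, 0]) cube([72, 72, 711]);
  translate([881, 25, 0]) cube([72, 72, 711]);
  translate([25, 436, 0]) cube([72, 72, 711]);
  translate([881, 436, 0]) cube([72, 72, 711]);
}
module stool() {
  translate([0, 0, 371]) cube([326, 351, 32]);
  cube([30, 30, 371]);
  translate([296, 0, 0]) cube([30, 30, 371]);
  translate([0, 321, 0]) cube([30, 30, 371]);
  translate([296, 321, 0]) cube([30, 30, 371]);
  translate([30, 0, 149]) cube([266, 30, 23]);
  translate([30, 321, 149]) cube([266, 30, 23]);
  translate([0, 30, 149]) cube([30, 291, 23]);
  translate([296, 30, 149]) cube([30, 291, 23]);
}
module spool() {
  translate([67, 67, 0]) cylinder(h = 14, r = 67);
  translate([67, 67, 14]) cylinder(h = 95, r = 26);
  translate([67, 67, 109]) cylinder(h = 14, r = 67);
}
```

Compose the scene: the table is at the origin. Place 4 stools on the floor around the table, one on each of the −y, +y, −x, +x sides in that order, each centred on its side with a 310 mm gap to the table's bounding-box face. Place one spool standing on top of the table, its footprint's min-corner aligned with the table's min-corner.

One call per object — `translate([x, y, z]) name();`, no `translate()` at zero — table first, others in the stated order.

table();
translate([326, -661, 0]) stool();
translate([326, 843, 0]) stool();
translate([-636, 91, 0]) stool();
translate([1288, 91, 0]) stool();
translate([0, 0, 754]) spool();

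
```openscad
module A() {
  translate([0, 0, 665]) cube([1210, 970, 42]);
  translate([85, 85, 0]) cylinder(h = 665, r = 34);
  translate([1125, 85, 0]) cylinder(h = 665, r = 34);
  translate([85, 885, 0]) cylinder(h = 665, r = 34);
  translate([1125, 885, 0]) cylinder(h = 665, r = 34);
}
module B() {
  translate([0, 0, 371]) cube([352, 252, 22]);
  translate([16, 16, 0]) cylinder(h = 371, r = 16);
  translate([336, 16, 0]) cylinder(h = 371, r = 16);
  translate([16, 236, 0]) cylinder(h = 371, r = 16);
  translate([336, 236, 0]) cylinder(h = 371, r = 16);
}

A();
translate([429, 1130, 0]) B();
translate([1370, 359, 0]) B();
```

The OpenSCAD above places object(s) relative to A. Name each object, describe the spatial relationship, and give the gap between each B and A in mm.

A is a table. B is a stool. Two stools sit around the table at the +y, +x sides. The gap between each stool and the table is 160 mm.

Each stool's nearest face is 160 mm from the table's bounding box.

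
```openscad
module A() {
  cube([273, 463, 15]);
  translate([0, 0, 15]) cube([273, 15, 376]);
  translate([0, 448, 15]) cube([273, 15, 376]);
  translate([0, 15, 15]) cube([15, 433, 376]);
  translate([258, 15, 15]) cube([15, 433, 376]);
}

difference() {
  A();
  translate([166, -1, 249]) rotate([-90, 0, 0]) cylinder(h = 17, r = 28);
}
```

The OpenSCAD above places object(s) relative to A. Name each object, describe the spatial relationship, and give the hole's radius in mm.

A is an open box. The open box has a circular hole through its front wall. The hole's radius is 28 mm.

The subtracted cylinder has r = 28 mm.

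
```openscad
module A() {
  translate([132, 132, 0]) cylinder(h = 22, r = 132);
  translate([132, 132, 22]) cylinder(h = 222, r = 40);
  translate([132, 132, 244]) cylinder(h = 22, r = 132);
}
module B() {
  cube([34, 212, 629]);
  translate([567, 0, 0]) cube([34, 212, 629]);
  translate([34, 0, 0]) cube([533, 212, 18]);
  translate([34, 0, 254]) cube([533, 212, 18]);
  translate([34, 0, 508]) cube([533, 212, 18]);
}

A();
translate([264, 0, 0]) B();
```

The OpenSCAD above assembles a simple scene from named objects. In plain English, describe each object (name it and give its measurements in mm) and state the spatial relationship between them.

A is a spool: two coaxial disc flanges of radius 132 mm and thickness 22 mm, joined by a core cylinder of radius 40 mm and height 222 mm. The lower flange rests on z = 0 and the three cylinders share a vertical axis.

B is a bookshelf 601 mm wide overall, 212 mm deep and 629 mm tall. The two sides are 34 mm thick vertical panels. 3 horizontal shelves of 18 mm thickness span between the inner faces of the sides; the lowest shelf sits on the floor and shelves are stacked with a clear vertical gap of 236 mm between each pair.

The bookshelf is against the spool's +x side, with their −y faces flush.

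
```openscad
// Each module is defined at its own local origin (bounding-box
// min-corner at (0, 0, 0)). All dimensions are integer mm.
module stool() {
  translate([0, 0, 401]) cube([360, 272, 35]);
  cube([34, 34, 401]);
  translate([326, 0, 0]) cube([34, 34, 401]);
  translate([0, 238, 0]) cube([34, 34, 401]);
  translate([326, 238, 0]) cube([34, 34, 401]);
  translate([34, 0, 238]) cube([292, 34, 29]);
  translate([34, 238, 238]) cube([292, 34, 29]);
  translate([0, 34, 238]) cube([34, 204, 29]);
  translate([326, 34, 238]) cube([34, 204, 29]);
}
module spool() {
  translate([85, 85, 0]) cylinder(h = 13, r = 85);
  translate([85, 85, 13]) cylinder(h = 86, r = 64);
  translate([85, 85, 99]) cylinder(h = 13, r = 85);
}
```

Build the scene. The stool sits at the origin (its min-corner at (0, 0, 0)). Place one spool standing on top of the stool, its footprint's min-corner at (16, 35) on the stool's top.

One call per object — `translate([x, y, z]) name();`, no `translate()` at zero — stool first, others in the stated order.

stool();
translate([16, 35, 436]) spool();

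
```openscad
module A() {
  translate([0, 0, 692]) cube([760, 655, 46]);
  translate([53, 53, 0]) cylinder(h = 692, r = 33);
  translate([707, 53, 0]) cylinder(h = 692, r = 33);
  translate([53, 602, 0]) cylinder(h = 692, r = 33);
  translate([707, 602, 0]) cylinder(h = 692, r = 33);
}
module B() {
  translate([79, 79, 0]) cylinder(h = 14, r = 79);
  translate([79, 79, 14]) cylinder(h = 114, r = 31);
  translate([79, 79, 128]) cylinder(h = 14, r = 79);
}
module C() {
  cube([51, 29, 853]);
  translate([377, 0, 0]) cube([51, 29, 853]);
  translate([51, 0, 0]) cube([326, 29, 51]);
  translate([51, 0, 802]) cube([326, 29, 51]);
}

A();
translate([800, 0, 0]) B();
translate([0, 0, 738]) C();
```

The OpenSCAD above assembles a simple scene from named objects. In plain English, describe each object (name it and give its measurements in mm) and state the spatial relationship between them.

A is a rectangular dining table. The top is 760×655×46 mm with its upper surface at z = 738 mm. It stands on four round legs of 66 mm diameter, each leg's bounding box inset 20 mm from the nearest pair of top edges, running from the floor to the underside of the top.

B is a spool: two coaxial disc flanges of radius 79 mm and thickness 14 mm, joined by a core cylinder of radius 31 mm and height 114 mm. The lower flange rests on z = 0 and the three cylinders share a vertical axis.

C is a picture frame with a 326×751 mm rectangular opening (x by z) and a uniform 51 mm border on every side. Frame depth is 29 mm along y. It is built from two vertical stiles running the full outside height and two horizontal rails spanning the gap between the stiles.

The spool is on the floor beside the table on its +x side. The picture frame is on top of the table.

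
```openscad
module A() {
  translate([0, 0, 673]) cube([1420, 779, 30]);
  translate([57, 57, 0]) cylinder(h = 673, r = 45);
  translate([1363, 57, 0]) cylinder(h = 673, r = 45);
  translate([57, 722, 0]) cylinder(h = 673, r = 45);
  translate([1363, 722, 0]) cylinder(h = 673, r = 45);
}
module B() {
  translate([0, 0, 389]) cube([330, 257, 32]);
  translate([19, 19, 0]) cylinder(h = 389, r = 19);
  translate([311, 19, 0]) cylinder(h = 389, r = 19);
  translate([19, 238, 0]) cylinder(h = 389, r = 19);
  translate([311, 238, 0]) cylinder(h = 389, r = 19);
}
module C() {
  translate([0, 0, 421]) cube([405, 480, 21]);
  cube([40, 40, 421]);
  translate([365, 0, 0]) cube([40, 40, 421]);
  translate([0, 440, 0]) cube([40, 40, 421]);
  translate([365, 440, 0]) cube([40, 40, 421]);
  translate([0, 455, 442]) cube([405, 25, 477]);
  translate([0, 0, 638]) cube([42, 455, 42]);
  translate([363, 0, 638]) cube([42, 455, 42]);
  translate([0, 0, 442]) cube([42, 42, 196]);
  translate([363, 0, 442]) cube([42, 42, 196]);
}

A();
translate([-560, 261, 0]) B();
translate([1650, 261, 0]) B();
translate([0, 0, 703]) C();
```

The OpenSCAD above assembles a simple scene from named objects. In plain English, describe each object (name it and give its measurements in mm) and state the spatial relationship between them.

A is a table with a 1420×779 mm rectangular top, 30 mm thick, top surface at z = 703 mm, supported by four round legs of 90 mm diameter, each leg's bounding box inset 12 mm from the nearest pair of top edges, running from the floor.

B is a simple wooden stool: a rectangular seat 330 mm (x) by 257 mm (y), 32 mm thick, top face at z = 421 mm, on four round legs, each 38 mm in diameter. The legs rest on z = 0, each leg's axis is inset half a diameter from the nearest pair of seat edges (so the leg's bounding box is flush with the corner).

C is a chair: 405×480 mm seat, 21 mm thick, top at z = 442 mm, on four 40 mm square corner legs flush with the seat edges. A 25 mm thick backrest slab spans the full seat width, extending 477 mm above the seat top, its back face flush with the seat's +y edge. Two armrests of 42×42 mm section run along each side from the seat's front edge to the front of the backrest, top faces 238 mm above the seat top and outer faces flush with the seat's x-edges; a 42×42 mm post under the front of each armrest stands on the seat at the front corner.

Two stools sit around the table at the −x, +x sides. The chair is on top of the table.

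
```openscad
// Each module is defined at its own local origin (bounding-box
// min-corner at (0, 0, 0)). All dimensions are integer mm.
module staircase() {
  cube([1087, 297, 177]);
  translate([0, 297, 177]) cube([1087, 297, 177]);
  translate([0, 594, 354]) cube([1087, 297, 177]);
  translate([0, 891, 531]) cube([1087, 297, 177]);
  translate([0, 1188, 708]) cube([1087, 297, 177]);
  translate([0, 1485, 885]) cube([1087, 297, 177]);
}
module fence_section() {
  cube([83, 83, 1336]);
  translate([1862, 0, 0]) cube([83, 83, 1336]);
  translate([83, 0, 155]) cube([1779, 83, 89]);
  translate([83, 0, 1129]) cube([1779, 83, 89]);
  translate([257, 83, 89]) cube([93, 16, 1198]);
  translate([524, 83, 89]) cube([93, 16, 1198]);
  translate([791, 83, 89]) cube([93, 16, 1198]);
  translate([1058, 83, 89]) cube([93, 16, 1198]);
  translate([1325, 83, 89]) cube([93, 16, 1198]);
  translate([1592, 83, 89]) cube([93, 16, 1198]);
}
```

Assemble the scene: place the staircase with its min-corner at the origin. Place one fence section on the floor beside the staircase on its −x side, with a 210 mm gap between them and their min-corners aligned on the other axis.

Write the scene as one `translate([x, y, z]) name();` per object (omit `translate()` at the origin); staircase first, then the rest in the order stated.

staircase();
translate([-2155, 0, 0]) fence_section();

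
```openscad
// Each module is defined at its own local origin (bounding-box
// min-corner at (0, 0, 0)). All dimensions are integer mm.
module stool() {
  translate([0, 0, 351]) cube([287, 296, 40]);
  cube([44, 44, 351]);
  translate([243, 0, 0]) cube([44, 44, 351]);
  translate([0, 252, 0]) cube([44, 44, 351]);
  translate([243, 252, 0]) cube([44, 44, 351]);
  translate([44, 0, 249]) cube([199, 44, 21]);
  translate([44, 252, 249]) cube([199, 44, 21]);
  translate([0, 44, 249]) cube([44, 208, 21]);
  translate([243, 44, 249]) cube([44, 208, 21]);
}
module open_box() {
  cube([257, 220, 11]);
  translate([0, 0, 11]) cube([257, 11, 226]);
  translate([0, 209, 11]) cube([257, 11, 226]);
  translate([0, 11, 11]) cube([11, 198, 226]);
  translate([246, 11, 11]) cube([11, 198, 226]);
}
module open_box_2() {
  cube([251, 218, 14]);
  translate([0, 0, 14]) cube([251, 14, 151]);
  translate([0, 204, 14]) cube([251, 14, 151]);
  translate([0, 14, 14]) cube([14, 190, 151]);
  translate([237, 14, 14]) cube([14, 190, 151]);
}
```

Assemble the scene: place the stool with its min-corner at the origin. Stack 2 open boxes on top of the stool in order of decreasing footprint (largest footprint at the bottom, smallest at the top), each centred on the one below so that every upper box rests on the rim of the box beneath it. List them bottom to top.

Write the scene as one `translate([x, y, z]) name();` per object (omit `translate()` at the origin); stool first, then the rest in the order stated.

stool();
translate([15, 38, 391]) open_box();
translate([18, 39, 628]) open_box_2();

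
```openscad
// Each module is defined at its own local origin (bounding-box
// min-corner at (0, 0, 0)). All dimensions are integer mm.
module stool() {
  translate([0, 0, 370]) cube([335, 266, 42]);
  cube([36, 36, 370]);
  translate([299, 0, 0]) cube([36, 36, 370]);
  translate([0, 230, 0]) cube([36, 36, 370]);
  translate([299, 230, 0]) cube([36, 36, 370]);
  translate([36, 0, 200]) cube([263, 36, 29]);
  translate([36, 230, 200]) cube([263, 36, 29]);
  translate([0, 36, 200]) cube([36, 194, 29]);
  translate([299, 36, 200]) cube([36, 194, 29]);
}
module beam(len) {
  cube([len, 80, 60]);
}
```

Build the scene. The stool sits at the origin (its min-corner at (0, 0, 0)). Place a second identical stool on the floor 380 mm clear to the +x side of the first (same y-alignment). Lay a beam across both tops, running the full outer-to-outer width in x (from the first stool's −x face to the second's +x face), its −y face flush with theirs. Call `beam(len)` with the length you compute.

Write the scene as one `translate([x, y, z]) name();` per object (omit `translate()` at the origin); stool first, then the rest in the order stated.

stool();
translate([715, 0, 0]) stool();
translate([0, 0, 412]) beam(1050);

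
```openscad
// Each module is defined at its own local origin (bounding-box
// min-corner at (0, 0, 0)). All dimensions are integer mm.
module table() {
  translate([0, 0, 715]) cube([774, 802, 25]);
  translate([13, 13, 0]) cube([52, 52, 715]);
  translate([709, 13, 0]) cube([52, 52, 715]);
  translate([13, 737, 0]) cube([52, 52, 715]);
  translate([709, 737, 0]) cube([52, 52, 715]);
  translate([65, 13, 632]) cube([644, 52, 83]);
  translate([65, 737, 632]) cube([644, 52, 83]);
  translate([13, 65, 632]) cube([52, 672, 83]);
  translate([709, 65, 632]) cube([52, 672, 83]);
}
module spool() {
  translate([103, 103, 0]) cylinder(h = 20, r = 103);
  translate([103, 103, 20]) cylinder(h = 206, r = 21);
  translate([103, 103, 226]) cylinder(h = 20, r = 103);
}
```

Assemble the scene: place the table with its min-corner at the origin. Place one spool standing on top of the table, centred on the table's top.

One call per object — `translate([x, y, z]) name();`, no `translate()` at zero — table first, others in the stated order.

table();
translate([284, 298, 740]) spool();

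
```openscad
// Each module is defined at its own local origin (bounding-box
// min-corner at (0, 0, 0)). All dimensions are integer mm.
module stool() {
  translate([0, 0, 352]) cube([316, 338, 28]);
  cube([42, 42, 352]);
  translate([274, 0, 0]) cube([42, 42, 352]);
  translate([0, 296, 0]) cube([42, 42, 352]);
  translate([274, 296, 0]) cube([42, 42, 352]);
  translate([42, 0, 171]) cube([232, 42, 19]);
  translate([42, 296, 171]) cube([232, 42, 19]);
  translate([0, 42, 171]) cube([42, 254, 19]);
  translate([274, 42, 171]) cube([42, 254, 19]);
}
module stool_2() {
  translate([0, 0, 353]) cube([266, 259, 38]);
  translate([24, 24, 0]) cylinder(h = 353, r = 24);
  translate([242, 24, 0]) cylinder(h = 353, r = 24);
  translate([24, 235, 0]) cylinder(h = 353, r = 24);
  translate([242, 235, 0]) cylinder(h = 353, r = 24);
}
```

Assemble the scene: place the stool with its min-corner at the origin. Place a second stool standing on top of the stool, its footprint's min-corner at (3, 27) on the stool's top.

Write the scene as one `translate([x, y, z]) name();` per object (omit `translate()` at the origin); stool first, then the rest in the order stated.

stool();
translate([3, 27, 380]) stool_2();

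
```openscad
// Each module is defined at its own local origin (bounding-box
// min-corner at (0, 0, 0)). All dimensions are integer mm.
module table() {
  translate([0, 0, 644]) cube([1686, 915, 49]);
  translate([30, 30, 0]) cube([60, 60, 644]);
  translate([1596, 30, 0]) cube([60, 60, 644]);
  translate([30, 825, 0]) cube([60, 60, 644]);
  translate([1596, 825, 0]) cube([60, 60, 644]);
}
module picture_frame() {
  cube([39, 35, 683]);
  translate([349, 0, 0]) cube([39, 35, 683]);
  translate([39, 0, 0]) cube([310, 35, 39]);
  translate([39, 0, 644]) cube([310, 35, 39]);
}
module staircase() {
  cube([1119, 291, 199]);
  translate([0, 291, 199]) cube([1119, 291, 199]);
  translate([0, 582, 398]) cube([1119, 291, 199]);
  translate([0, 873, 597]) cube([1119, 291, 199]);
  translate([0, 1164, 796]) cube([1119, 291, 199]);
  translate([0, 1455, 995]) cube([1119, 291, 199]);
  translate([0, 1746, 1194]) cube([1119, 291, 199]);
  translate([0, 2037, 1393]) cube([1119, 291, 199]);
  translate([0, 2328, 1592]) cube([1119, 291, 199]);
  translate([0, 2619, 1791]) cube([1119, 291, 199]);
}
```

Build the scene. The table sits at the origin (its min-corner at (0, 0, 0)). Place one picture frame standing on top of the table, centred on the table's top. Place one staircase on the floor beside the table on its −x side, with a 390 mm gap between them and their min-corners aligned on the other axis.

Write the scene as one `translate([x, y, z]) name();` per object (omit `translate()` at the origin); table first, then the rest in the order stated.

table();
translate([649, 440, 693]) picture_frame();
translate([-1509, 0, 0]) staircase();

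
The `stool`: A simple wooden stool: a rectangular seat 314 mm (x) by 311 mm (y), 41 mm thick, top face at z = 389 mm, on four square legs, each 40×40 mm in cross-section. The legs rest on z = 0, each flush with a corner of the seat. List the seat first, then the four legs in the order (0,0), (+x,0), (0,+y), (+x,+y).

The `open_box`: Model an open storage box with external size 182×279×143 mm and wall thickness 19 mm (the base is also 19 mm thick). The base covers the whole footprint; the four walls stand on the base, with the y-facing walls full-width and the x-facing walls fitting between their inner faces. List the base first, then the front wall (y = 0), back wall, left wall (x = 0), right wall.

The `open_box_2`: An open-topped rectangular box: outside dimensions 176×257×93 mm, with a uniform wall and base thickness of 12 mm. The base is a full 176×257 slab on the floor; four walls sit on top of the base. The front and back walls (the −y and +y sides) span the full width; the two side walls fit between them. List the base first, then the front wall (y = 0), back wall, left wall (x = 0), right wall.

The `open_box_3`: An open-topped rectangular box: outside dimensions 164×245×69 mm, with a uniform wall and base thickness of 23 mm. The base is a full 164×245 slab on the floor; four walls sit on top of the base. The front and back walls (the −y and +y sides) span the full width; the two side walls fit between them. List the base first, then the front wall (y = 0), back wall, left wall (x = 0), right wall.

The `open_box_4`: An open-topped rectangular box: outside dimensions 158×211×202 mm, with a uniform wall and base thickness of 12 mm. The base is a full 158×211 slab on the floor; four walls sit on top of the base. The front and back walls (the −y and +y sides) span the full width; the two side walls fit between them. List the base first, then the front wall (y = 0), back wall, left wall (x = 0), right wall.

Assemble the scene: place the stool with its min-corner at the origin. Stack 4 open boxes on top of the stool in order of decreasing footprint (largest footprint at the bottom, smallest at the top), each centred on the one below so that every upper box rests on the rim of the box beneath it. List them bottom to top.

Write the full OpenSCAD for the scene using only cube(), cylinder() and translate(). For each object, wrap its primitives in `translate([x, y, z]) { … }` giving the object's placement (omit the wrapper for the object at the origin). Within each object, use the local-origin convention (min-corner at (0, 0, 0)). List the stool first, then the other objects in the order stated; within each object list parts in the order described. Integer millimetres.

translate([0, 0, 348]) cube([314, 311, 41]);
cube([40, 40, 348]);
translate([274, 0, 0]) cube([40, 40, 348]);
translate([0, 271, 0]) cube([40, 40, 348]);
translate([274, 271, 0]) cube([40, 40, 348]);
translate([66, 16, 389]) {
  cube([182, 279, 19]);
  translate([0, 0, 19]) cube([182, 19, 124]);
  translate([0, 260, 19]) cube([182, 19, 124]);
  translate([0, 19, 19]) cube([19, 241, 124]);
  translate([163, 19, 19]) cube([19, 241, 124]);
}
translate([69, 27, 532]) {
  cube([176, 257, 12]);
  translate([0, 0, 12]) cube([176, 12, 81]);
  translate([0, 245, 12]) cube([176, 12, 81]);
  translate([0, 12, 12]) cube([12, 233, 81]);
  translate([164, 12, 12]) cube([12, 233, 81]);
}
translate([75, 33, 625]) {
  cube([164, 245, 23]);
  translate([0, 0, 23]) cube([164, 23, 46]);
  translate([0, 222, 23]) cube([164, 23, 46]);
  translate([0, 23, 23]) cube([23, 199, 46]);
  translate([141, 23, 23]) cube([23, 199, 46]);
}
translate([78, 50, 694]) {
  cube([158, 211, 12]);
  translate([0, 0, 12]) cube([158, 12, 190]);
  translate([0, 199, 12]) cube([158, 12, 190]);
  translate([0, 12, 12]) cube([12, 187, 190]);
  translate([146, 12, 12]) cube([12, 187, 190]);
}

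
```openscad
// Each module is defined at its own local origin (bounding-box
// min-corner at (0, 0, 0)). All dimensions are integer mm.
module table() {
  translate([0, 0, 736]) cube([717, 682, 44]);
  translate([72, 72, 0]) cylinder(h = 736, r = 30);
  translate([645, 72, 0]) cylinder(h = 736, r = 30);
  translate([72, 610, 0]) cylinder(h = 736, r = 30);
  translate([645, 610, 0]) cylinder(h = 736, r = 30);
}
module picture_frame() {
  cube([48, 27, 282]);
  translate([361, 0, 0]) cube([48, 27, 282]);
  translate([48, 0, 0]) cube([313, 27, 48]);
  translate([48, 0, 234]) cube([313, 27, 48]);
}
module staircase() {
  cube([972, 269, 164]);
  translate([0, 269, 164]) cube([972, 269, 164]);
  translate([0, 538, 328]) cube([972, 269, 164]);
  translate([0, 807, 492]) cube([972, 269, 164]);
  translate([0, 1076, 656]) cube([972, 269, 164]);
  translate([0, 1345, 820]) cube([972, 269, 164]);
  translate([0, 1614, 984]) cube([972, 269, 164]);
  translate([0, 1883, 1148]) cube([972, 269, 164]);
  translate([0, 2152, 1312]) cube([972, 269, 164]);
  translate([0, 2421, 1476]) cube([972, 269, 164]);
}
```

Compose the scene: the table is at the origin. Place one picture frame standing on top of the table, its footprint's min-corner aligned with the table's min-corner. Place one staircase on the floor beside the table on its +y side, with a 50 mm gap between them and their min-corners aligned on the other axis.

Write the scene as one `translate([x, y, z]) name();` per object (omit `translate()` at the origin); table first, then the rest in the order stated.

table();
translate([0, 0, 780]) picture_frame();
translate([0, 732, 0]) staircase();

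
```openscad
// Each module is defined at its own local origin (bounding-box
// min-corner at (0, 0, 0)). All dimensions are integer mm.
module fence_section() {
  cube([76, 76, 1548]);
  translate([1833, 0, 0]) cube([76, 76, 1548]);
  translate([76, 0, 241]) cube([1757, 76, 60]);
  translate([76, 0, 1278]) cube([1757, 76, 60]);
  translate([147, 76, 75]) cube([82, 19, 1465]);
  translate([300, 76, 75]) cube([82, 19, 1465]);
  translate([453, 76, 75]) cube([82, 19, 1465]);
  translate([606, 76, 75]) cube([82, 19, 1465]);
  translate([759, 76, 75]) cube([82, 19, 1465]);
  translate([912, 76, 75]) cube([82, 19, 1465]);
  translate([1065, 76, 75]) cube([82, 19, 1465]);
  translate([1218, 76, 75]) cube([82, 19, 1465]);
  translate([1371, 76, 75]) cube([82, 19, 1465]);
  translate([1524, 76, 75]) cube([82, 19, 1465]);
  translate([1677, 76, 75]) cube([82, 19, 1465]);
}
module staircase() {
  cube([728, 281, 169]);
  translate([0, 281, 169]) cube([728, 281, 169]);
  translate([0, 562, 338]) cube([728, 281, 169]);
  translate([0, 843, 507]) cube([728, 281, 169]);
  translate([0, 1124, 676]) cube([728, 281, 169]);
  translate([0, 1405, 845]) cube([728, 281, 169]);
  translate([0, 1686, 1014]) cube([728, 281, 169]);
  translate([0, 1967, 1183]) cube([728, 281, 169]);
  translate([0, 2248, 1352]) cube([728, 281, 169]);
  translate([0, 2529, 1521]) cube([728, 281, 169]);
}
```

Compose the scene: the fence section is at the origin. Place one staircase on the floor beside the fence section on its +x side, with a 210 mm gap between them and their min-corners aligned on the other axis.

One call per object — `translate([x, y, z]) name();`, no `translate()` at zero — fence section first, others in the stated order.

fence_section();
translate([2119, 0, 0]) staircase();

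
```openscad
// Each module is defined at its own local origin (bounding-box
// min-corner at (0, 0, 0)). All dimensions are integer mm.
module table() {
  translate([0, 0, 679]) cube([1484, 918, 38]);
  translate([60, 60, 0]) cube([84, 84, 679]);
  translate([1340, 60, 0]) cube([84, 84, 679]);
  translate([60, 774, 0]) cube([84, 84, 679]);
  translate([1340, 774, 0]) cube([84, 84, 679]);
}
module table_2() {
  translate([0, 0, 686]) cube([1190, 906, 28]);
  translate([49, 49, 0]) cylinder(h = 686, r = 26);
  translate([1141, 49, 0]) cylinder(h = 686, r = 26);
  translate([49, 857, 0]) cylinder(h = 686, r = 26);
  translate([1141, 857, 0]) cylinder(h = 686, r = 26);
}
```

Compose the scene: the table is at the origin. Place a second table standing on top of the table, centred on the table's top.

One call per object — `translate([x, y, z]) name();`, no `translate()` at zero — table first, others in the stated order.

table();
translate([147, 6, 717]) table_2();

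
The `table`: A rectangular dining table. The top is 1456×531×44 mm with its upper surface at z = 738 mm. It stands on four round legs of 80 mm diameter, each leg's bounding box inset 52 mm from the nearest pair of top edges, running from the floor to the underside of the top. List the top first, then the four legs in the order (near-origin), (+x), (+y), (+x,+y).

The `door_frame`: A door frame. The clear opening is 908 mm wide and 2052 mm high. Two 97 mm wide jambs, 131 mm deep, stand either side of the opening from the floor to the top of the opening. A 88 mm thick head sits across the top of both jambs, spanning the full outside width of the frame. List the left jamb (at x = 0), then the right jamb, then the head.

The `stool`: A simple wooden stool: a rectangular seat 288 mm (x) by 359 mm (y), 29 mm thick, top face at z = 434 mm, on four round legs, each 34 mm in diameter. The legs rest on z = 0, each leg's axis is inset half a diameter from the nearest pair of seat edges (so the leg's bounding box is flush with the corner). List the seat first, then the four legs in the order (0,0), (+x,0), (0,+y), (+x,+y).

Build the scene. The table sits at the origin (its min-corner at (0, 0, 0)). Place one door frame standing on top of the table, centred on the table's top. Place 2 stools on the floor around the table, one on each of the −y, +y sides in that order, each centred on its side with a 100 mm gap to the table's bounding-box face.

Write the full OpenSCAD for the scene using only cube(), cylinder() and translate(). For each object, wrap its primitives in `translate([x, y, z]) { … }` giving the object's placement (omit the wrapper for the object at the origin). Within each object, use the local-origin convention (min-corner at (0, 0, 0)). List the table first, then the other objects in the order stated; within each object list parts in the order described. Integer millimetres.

translate([0, 0, 694]) cube([1456, 531, 44]);
translate([92, 92, 0]) cylinder(h = 694, r = 40);
translate([1364, 92, 0]) cylinder(h = 694, r = 40);
translate([92, 439, 0]) cylinder(h = 694, r = 40);
translate([1364, 439, 0]) cylinder(h = 694, r = 40);
translate([177, 200, 738]) {
  cube([97, 131, 2052]);
  translate([1005, 0, 0]) cube([97, 131, 2052]);
  translate([0, 0, 2052]) cube([1102, 131, 88]);
}
translate([584, -459, 0]) {
  translate([0, 0, 405]) cube([288, 359, 29]);
  translate([17, 17, 0]) cylinder(h = 405, r = 17);
  translate([271, 17, 0]) cylinder(h = 405, r = 17);
  translate([17, 342, 0]) cylinder(h = 405, r = 17);
  translate([271, 342, 0]) cylinder(h = 405, r = 17);
}
translate([584, 631, 0]) {
  translate([0, 0, 405]) cube([288, 359, 29]);
  translate([17, 17, 0]) cylinder(h = 405, r = 17);
  translate([271, 17, 0]) cylinder(h = 405, r = 17);
  translate([17, 342, 0]) cylinder(h = 405, r = 17);
  translate([271, 342, 0]) cylinder(h = 405, r = 17);
}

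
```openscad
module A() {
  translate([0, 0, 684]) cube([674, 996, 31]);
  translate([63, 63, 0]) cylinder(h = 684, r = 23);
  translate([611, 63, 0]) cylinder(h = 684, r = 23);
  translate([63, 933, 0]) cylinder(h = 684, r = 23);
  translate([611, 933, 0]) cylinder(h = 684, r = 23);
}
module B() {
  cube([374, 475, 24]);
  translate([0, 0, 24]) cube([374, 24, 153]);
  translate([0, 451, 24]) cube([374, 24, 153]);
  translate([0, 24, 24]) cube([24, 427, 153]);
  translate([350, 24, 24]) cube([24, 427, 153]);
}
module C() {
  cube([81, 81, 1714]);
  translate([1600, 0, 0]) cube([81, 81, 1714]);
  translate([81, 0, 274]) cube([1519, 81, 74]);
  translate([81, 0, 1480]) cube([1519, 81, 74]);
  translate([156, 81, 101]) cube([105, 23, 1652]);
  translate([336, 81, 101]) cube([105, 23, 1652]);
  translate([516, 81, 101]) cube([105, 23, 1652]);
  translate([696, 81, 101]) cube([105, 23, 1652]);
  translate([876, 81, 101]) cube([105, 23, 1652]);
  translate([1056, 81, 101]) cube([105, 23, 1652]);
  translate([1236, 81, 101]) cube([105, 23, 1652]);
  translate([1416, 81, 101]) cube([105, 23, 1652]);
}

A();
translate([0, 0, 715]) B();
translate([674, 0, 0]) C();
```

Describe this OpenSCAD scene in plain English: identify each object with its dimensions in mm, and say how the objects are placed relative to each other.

A is a table: top 674 mm (x) × 996 mm (y), 31 mm thick, upper face at z = 715 mm, on four round legs of 46 mm diameter, each leg's bounding box inset 40 mm from the nearest pair of top edges, running from z = 0 to the bottom of the top.

B is an open storage box with external size 374×475×177 mm and wall thickness 24 mm (the base is also 24 mm thick). The base covers the whole footprint; the four walls stand on the base, with the y-facing walls full-width and the x-facing walls fitting between their inner faces.

C is a fence section. Two 81×81 mm posts, 1714 mm tall, stand on the floor with a clear span of 1519 mm between their inner faces. Two horizontal rails of 81×74 mm section span the gap between the posts with their undersides at z = 274 mm and z = 1480 mm, flush with the posts' −y face. 8 pickets, each 105 mm wide, 23 mm thick and 1652 mm tall, are fixed to the +y face of the rails with their bottoms at z = 101 mm, evenly spaced across the span with equal gaps (rounded down to the nearest mm) at the −x end and between each pair — any rounding remainder accumulates at the +x end.

The open box is on top of the table. The fence section is against the table's +x side, with their −y faces flush.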